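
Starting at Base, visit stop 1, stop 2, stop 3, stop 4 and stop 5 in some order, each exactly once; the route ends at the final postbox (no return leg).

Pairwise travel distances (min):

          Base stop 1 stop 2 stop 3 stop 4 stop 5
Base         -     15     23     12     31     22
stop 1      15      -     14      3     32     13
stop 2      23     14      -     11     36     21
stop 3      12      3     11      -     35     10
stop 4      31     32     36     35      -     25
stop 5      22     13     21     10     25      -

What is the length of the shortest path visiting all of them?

Minimum one-way distance = 75 min.

There are 5! = 120 possible orderings.
Base - stop 1 - stop 2 - stop 3 - stop 4 - stop 5: 15+14+11+35+25 = 100
Base - stop 1 - stop 2 - stop 3 - stop 5 - stop 4: 15+14+11+10+25 = 75
Base - stop 1 - stop 2 - stop 4 - stop 3 - stop 5: 15+14+36+35+10 = 110
Base - stop 1 - stop 2 - stop 4 - stop 5 - stop 3: 15+14+36+25+10 = 100
Base - stop 1 - stop 2 - stop 5 - stop 3 - stop 4: 15+14+21+10+35 = 95
Base - stop 1 - stop 2 - stop 5 - stop 4 - stop 3: 15+14+21+25+35 = 110
Base - stop 1 - stop 3 - stop 2 - stop 4 - stop 5: 15+3+11+36+25 = 90
Base - stop 1 - stop 3 - stop 2 - stop 5 - stop 4: 15+3+11+21+25 = 75
Base - stop 1 - stop 3 - stop 4 - stop 2 - stop 5: 15+3+35+36+21 = 110
Base - stop 1 - stop 3 - stop 4 - stop 5 - stop 2: 15+3+35+25+21 = 99
Base - stop 1 - stop 3 - stop 5 - stop 2 - stop 4: 15+3+10+21+36 = 85
Base - stop 1 - stop 3 - stop 5 - stop 4 - stop 2: 15+3+10+25+36 = 89
Base - stop 1 - stop 4 - stop 2 - stop 3 - stop 5: 15+32+36+11+10 = 104
Base - stop 1 - stop 4 - stop 2 - stop 5 - stop 3: 15+32+36+21+10 = 114
… (106 more)
The minimum is 75.
One shortest path: Base → stop 1 → stop 2 → stop 3 → stop 5 → stop 4.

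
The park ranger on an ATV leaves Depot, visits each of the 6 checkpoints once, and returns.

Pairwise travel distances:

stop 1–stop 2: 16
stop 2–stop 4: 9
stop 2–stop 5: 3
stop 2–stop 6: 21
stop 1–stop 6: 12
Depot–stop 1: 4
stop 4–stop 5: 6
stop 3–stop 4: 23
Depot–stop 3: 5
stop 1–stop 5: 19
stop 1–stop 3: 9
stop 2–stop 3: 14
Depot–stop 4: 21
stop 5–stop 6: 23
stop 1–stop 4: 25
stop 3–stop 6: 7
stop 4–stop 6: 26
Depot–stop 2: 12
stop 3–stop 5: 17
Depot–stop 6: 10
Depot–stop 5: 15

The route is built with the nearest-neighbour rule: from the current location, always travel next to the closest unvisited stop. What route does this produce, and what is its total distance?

71 along Depot → stop 1 → stop 3 → stop 6 → stop 2 → stop 5 → stop 4 → Depot.

At Depot the remaining stops are stop 1 4, stop 3 5, stop 6 10, stop 2 12, stop 5 15, stop 4 21; go to stop 1.
At stop 1 the remaining stops are stop 3 9, stop 6 12, stop 2 16, stop 5 19, stop 4 25; go to stop 3.
At stop 3 the remaining stops are stop 6 7, stop 2 14, stop 5 17, stop 4 23; go to stop 6.
At stop 6 the remaining stops are stop 2 21, stop 5 23, stop 4 26; go to stop 2.
At stop 2 the remaining stops are stop 5 3, stop 4 9; go to stop 5.
At stop 5 the remaining stops are stop 4 6; go to stop 4.
Return stop 4→Depot: 21.
Total = 4 + 9 + 7 + 21 + 3 + 6 + 21 = 71.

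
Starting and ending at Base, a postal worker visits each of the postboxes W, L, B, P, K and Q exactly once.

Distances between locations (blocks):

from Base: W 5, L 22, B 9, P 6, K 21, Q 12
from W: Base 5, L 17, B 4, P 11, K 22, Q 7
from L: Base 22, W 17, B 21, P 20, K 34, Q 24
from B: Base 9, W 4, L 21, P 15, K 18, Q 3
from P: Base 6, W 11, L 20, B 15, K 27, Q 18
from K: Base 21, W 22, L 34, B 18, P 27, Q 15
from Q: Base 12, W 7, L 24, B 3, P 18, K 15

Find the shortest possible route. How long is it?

86 blocks — the shortest possible round trip.

With 6 stops there are 6!/2 = 360 distinct round trips (a route and its reverse cost the same).
Base - W - L - B - P - K - Q - Base: 5+17+21+15+27+15+12 = 112
Base - W - L - B - P - Q - K - Base: 5+17+21+15+18+15+21 = 112
Base - W - L - B - K - P - Q - Base: 5+17+21+18+27+18+12 = 118
Base - W - L - B - K - Q - P - Base: 5+17+21+18+15+18+6 = 100
Base - W - L - B - Q - P - K - Base: 5+17+21+3+18+27+21 = 112
Base - W - L - B - Q - K - P - Base: 5+17+21+3+15+27+6 = 94
Base - W - L - P - B - K - Q - Base: 5+17+20+15+18+15+12 = 102
Base - W - L - P - B - Q - K - Base: 5+17+20+15+3+15+21 = 96
… (352 more)
Base - P - L - W - B - Q - K - Base: 6+20+17+4+3+15+21 = 86  ← best
The minimum is 86.
One optimal route: Base → P → L → W → B → Q → K → Base (or its reverse).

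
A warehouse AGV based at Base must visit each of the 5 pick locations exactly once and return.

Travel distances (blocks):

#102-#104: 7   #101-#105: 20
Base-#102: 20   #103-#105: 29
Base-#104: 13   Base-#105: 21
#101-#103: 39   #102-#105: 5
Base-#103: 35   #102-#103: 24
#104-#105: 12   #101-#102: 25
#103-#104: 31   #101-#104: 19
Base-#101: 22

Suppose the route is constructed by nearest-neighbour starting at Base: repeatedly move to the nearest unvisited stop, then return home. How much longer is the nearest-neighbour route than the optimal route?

4 blocks longer than the optimal tour.

Base: #104=13, #102=20, #105=21, #101=22, #103=35 ⇒ #104
#104: #102=7, #105=12, #101=19, #103=31 ⇒ #102
#102: #105=5, #103=24, #101=25 ⇒ #105
#105: #101=20, #103=29 ⇒ #101
#101: #103=39 ⇒ #103
NN route Base → #104 → #102 → #105 → #101 → #103 → Base costs 119.
Optimal: Base → #101 → #103 → #102 → #105 → #104 → Base costs 115 (by enumerating all 60 distinct tours).
Excess = 119 − 115 = 4.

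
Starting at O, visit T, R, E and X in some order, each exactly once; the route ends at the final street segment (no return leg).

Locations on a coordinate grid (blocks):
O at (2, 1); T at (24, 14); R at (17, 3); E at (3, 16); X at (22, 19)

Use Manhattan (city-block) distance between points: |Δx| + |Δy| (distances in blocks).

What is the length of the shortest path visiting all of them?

63 blocks — the minimum one-way total.

There are 4! = 24 possible orderings.
O→T→R→E→X: 35+18+27+22 = 102
O→T→R→X→E: 35+18+21+22 = 96
O→T→E→R→X: 35+23+27+21 = 106
O→T→E→X→R: 35+23+22+21 = 101
O→T→X→R→E: 35+7+21+27 = 90
O→T→X→E→R: 35+7+22+27 = 91
O→R→T→E→X: 17+18+23+22 = 80
O→R→T→X→E: 17+18+7+22 = 64
O→R→E→T→X: 17+27+23+7 = 74
O→R→E→X→T: 17+27+22+7 = 73
O→R→X→T→E: 17+21+7+23 = 68
O→R→X→E→T: 17+21+22+23 = 83
O→E→T→R→X: 16+23+18+21 = 78
O→E→T→X→R: 16+23+7+21 = 67
… (10 more)
O→E→X→T→R: 16+22+7+18 = 63  ← best
The minimum is 63.
One shortest path: O → E → X → T → R.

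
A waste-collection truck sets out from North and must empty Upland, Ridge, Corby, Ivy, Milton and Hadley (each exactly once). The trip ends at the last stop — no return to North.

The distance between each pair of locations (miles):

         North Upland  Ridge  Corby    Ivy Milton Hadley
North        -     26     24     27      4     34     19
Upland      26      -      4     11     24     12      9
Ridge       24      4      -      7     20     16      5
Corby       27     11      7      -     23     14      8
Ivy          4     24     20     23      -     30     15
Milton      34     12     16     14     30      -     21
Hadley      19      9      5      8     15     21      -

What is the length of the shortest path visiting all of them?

There are 6! = 720 possible orderings.
North - Upland - Ridge - Corby - Ivy - Milton - Hadley: 26+4+7+23+30+21 = 111
North - Upland - Ridge - Corby - Ivy - Hadley - Milton: 26+4+7+23+15+21 = 96
North - Upland - Ridge - Corby - Milton - Ivy - Hadley: 26+4+7+14+30+15 = 96
North - Upland - Ridge - Corby - Milton - Hadley - Ivy: 26+4+7+14+21+15 = 87
North - Upland - Ridge - Corby - Hadley - Ivy - Milton: 26+4+7+8+15+30 = 90
North - Upland - Ridge - Corby - Hadley - Milton - Ivy: 26+4+7+8+21+30 = 96
North - Upland - Ridge - Ivy - Corby - Milton - Hadley: 26+4+20+23+14+21 = 108
North - Upland - Ridge - Ivy - Corby - Hadley - Milton: 26+4+20+23+8+21 = 102
… (712 more)
North - Ivy - Hadley - Corby - Ridge - Upland - Milton: 4+15+8+7+4+12 = 50  ← best
The minimum is 50.
One shortest path: North → Ivy → Hadley → Corby → Ridge → Upland → Milton.

Minimum one-way distance = 50 miles.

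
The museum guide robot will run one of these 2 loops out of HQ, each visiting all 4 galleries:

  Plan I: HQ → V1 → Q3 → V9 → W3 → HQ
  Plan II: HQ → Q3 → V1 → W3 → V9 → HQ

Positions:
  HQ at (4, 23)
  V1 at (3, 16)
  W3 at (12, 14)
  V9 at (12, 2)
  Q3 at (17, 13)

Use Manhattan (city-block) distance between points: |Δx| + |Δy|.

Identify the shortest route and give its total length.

Plan I: 8 + 17 + 16 + 12 + 17 = 70
Plan II: 23 + 17 + 11 + 12 + 29 = 92

Shortest is Plan I, total 70.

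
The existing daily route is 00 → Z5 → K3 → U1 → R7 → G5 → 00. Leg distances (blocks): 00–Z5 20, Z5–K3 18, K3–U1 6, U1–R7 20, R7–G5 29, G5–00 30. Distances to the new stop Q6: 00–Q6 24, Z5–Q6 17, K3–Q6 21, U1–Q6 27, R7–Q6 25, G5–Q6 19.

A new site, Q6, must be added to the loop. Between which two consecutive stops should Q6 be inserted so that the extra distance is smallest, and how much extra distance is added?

Insertion cost between consecutive stops i–j is d(i,Q6) + d(Q6,j) − d(i,j):
  between 00 and Z5: 24 + 17 − 20 = 21
  between Z5 and K3: 17 + 21 − 18 = 20
  between K3 and U1: 21 + 27 − 6 = 42
  between U1 and R7: 27 + 25 − 20 = 32
  between R7 and G5: 25 + 19 − 29 = 15
  between G5 and 00: 19 + 24 − 30 = 13
Cheapest insertion is between G5 and 00, adding 13.
New total = 123 + 13 = 136.

Adding 13 blocks by placing Q6 on the G5–00 leg.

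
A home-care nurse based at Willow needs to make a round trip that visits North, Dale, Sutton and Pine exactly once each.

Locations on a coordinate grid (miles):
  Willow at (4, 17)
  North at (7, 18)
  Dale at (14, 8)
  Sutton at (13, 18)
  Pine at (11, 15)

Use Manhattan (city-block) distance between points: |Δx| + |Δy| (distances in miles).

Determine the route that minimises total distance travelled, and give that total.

Willow→North→Dale→Sutton→Pine→Willow: 4+17+11+5+9 = 46
Willow→North→Dale→Pine→Sutton→Willow: 4+17+10+5+10 = 46
Willow→North→Sutton→Dale→Pine→Willow: 4+6+11+10+9 = 40
Willow→North→Sutton→Pine→Dale→Willow: 4+6+5+10+19 = 44
Willow→North→Pine→Dale→Sutton→Willow: 4+7+10+11+10 = 42
Willow→North→Pine→Sutton→Dale→Willow: 4+7+5+11+19 = 46
Willow→Dale→North→Sutton→Pine→Willow: 19+17+6+5+9 = 56
Willow→Dale→North→Pine→Sutton→Willow: 19+17+7+5+10 = 58
Willow→Dale→Sutton→North→Pine→Willow: 19+11+6+7+9 = 52
Willow→Dale→Pine→North→Sutton→Willow: 19+10+7+6+10 = 52
Willow→Sutton→North→Dale→Pine→Willow: 10+6+17+10+9 = 52
Willow→Sutton→Dale→North→Pine→Willow: 10+11+17+7+9 = 54
The minimum is 40.
One optimal route: Willow → North → Sutton → Dale → Pine → Willow (or its reverse).

Minimum total distance: 40 miles.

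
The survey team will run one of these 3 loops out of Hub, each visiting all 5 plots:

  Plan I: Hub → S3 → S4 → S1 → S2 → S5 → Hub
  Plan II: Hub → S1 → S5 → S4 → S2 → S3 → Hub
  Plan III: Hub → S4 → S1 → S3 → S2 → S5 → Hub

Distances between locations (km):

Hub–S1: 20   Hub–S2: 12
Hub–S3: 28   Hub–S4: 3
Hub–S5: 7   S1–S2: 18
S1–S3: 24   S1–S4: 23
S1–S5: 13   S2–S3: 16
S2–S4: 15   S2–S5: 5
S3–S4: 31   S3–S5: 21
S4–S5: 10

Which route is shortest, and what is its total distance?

Shortest is Plan III, total 78 km.

Plan I: 28 + 31 + 23 + 18 + 5 + 7 = 112
Plan II: 20 + 13 + 10 + 15 + 16 + 28 = 102
Plan III: 3 + 23 + 24 + 16 + 5 + 7 = 78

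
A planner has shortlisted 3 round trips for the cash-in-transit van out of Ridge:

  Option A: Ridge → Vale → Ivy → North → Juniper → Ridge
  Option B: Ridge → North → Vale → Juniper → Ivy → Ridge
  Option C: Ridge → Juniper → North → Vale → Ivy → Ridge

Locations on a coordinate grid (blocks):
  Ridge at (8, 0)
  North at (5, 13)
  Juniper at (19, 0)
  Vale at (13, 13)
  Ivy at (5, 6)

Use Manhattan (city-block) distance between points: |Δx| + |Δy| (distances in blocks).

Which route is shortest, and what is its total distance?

Shortest is Option C, total 70 blocks.

Option A: 18 + 15 + 7 + 27 + 11 = 78
Option B: 16 + 8 + 19 + 20 + 9 = 72
Option C: 11 + 27 + 8 + 15 + 9 = 70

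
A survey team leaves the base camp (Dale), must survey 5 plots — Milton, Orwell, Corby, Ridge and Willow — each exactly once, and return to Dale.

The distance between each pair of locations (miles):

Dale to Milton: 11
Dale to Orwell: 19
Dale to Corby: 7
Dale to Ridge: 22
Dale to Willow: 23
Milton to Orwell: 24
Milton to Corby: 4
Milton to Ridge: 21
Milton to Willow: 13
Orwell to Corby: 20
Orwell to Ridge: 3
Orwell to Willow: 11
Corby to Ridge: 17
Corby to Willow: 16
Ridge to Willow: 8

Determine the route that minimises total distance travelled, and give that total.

With 5 stops there are 5!/2 = 60 distinct round trips (a route and its reverse cost the same).
Dale→Milton→Orwell→Corby→Ridge→Willow→Dale: 11+24+20+17+8+23 = 103
Dale→Milton→Orwell→Corby→Willow→Ridge→Dale: 11+24+20+16+8+22 = 101
Dale→Milton→Orwell→Ridge→Corby→Willow→Dale: 11+24+3+17+16+23 = 94
Dale→Milton→Orwell→Ridge→Willow→Corby→Dale: 11+24+3+8+16+7 = 69
Dale→Milton→Orwell→Willow→Corby→Ridge→Dale: 11+24+11+16+17+22 = 101
Dale→Milton→Orwell→Willow→Ridge→Corby→Dale: 11+24+11+8+17+7 = 78
Dale→Milton→Corby→Orwell→Ridge→Willow→Dale: 11+4+20+3+8+23 = 69
Dale→Milton→Corby→Orwell→Willow→Ridge→Dale: 11+4+20+11+8+22 = 76
Dale→Milton→Corby→Ridge→Orwell→Willow→Dale: 11+4+17+3+11+23 = 69
Dale→Milton→Corby→Ridge→Willow→Orwell→Dale: 11+4+17+8+11+19 = 70
Dale→Milton→Corby→Willow→Orwell→Ridge→Dale: 11+4+16+11+3+22 = 67
Dale→Milton→Corby→Willow→Ridge→Orwell→Dale: 11+4+16+8+3+19 = 61
Dale→Milton→Ridge→Orwell→Corby→Willow→Dale: 11+21+3+20+16+23 = 94
Dale→Milton→Ridge→Orwell→Willow→Corby→Dale: 11+21+3+11+16+7 = 69
… (46 more)
Dale→Orwell→Ridge→Willow→Milton→Corby→Dale: 19+3+8+13+4+7 = 54  ← best
The minimum is 54.
One optimal route: Dale → Orwell → Ridge → Willow → Milton → Corby → Dale (or its reverse).

54 miles — the shortest possible round trip.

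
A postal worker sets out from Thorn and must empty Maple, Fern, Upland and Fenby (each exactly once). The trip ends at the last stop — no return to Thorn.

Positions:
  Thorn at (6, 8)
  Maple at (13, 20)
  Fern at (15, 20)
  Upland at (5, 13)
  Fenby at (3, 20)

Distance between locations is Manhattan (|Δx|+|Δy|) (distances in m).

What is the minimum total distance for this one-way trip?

There are 4! = 24 possible orderings.
Thorn - Maple - Fern - Upland - Fenby: 19+2+17+9 = 47
Thorn - Maple - Fern - Fenby - Upland: 19+2+12+9 = 42
Thorn - Maple - Upland - Fern - Fenby: 19+15+17+12 = 63
Thorn - Maple - Upland - Fenby - Fern: 19+15+9+12 = 55
Thorn - Maple - Fenby - Fern - Upland: 19+10+12+17 = 58
Thorn - Maple - Fenby - Upland - Fern: 19+10+9+17 = 55
Thorn - Fern - Maple - Upland - Fenby: 21+2+15+9 = 47
Thorn - Fern - Maple - Fenby - Upland: 21+2+10+9 = 42
Thorn - Fern - Upland - Maple - Fenby: 21+17+15+10 = 63
Thorn - Fern - Upland - Fenby - Maple: 21+17+9+10 = 57
Thorn - Fern - Fenby - Maple - Upland: 21+12+10+15 = 58
Thorn - Fern - Fenby - Upland - Maple: 21+12+9+15 = 57
Thorn - Upland - Maple - Fern - Fenby: 6+15+2+12 = 35
Thorn - Upland - Maple - Fenby - Fern: 6+15+10+12 = 43
… (10 more)
Thorn - Upland - Fenby - Maple - Fern: 6+9+10+2 = 27  ← best
The minimum is 27.
One shortest path: Thorn → Upland → Fenby → Maple → Fern.

27 m — the minimum one-way total.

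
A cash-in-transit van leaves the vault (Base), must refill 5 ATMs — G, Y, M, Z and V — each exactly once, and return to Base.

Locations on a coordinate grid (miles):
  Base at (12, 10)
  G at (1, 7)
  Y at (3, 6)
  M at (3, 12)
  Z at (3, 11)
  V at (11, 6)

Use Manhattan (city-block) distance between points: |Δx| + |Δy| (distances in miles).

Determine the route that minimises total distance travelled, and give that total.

34 miles — the shortest possible round trip.

Base-G-Y-M-Z-V-Base: 14+3+6+1+13+5 = 42
Base-G-Y-M-V-Z-Base: 14+3+6+14+13+10 = 60
Base-G-Y-Z-M-V-Base: 14+3+5+1+14+5 = 42
Base-G-Y-Z-V-M-Base: 14+3+5+13+14+11 = 60
Base-G-Y-V-M-Z-Base: 14+3+8+14+1+10 = 50
Base-G-Y-V-Z-M-Base: 14+3+8+13+1+11 = 50
Base-G-M-Y-Z-V-Base: 14+7+6+5+13+5 = 50
Base-G-M-Y-V-Z-Base: 14+7+6+8+13+10 = 58
Base-G-M-Z-Y-V-Base: 14+7+1+5+8+5 = 40
Base-G-M-Z-V-Y-Base: 14+7+1+13+8+13 = 56
Base-G-M-V-Y-Z-Base: 14+7+14+8+5+10 = 58
Base-G-M-V-Z-Y-Base: 14+7+14+13+5+13 = 66
Base-G-Z-Y-M-V-Base: 14+6+5+6+14+5 = 50
Base-G-Z-Y-V-M-Base: 14+6+5+8+14+11 = 58
… (46 more)
Base-M-Z-G-Y-V-Base: 11+1+6+3+8+5 = 34  ← best
The minimum is 34.
One optimal route: Base → M → Z → G → Y → V → Base (or its reverse).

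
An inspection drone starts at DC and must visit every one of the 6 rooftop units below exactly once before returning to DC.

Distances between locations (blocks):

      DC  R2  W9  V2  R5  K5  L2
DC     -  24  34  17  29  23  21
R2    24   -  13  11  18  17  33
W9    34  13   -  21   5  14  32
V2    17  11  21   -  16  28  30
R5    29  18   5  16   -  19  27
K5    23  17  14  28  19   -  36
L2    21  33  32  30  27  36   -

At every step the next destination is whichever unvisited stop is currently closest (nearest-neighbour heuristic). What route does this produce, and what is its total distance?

Total distance 122 blocks via the nearest-neighbour route DC → V2 → R2 → W9 → R5 → K5 → L2 → DC.

DC → [V2:17 / L2:21 / K5:23 / R2:24 / R5:29 / W9:34] → V2 (17)
V2 → [R2:11 / R5:16 / W9:21 / K5:28 / L2:30] → R2 (11)
R2 → [W9:13 / K5:17 / R5:18 / L2:33] → W9 (13)
W9 → [R5:5 / K5:14 / L2:32] → R5 (5)
R5 → [K5:19 / L2:27] → K5 (19)
K5 → [L2:36] → L2 (36)
Return L2→DC: 21.
Total = 17 + 11 + 13 + 5 + 19 + 36 + 21 = 122.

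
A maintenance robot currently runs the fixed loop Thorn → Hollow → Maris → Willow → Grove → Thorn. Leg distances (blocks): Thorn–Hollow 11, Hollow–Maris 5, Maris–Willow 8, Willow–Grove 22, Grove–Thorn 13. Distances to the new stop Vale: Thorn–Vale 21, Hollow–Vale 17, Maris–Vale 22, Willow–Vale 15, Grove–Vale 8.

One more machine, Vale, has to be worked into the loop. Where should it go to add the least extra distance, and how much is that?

Insertion cost between consecutive stops i–j is d(i,Vale) + d(Vale,j) − d(i,j):
  between Thorn and Hollow: 21 + 17 − 11 = 27
  between Hollow and Maris: 17 + 22 − 5 = 34
  between Maris and Willow: 22 + 15 − 8 = 29
  between Willow and Grove: 15 + 8 − 22 = 1
  between Grove and Thorn: 8 + 21 − 13 = 16
Cheapest insertion is between Willow and Grove, adding 1.
New total = 59 + 1 = 60.

Adding 1 blocks by placing Vale on the Willow–Grove leg.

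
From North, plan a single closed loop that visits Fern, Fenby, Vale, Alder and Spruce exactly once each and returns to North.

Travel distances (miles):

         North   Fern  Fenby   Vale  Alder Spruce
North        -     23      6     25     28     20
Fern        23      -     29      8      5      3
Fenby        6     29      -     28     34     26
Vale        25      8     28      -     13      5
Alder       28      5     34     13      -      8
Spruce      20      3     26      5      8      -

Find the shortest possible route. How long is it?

With 5 stops there are 5!/2 = 60 distinct round trips (a route and its reverse cost the same).
North→Fern→Fenby→Vale→Alder→Spruce→North: 23+29+28+13+8+20 = 121
North→Fern→Fenby→Vale→Spruce→Alder→North: 23+29+28+5+8+28 = 121
North→Fern→Fenby→Alder→Vale→Spruce→North: 23+29+34+13+5+20 = 124
North→Fern→Fenby→Alder→Spruce→Vale→North: 23+29+34+8+5+25 = 124
North→Fern→Fenby→Spruce→Vale→Alder→North: 23+29+26+5+13+28 = 124
North→Fern→Fenby→Spruce→Alder→Vale→North: 23+29+26+8+13+25 = 124
North→Fern→Vale→Fenby→Alder→Spruce→North: 23+8+28+34+8+20 = 121
North→Fern→Vale→Fenby→Spruce→Alder→North: 23+8+28+26+8+28 = 121
North→Fern→Vale→Alder→Fenby→Spruce→North: 23+8+13+34+26+20 = 124
North→Fern→Vale→Alder→Spruce→Fenby→North: 23+8+13+8+26+6 = 84
North→Fern→Vale→Spruce→Fenby→Alder→North: 23+8+5+26+34+28 = 124
North→Fern→Vale→Spruce→Alder→Fenby→North: 23+8+5+8+34+6 = 84
North→Fern→Alder→Fenby→Vale→Spruce→North: 23+5+34+28+5+20 = 115
North→Fern→Alder→Fenby→Spruce→Vale→North: 23+5+34+26+5+25 = 118
… (46 more)
North→Fern→Alder→Spruce→Vale→Fenby→North: 23+5+8+5+28+6 = 75  ← best
The minimum is 75.
One optimal route: North → Fern → Alder → Spruce → Vale → Fenby → North (or its reverse).

75 miles — the shortest possible round trip.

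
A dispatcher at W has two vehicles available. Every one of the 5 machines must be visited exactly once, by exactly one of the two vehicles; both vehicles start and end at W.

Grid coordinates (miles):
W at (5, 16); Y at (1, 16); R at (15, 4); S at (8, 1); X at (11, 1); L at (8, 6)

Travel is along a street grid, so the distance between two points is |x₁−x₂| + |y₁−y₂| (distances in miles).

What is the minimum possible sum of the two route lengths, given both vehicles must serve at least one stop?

58 miles — the smallest possible combined total.

There are 2^4 − 1 = 15 ways to divide the 5 stops into two non-empty groups. For each, the best each vehicle can do is its own shortest tour through its group:
  {Y} + {R, S, X, L}: 8 + 50 = 58
  {R} + {Y, S, X, L}: 44 + 50 = 94
  {Y, R} + {S, X, L}: 52 + 42 = 94
  {S} + {Y, R, X, L}: 36 + 58 = 94
  {Y, S} + {R, X, L}: 44 + 50 = 94
  {R, S} + {Y, X, L}: 50 + 50 = 100
  … (15 splits in total)
Best: vehicle 1 W → Y → W = 8; vehicle 2 W → R → X → S → L → W = 50; combined 58.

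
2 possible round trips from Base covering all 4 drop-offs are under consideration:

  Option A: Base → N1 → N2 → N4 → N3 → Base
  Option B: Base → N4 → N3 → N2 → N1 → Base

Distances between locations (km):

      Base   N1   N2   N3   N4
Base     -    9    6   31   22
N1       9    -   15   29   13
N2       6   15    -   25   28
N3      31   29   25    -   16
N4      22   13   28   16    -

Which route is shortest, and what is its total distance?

Option A: 9 + 15 + 28 + 16 + 31 = 99
Option B: 22 + 16 + 25 + 15 + 9 = 87

Shortest is Option B, total 87 km.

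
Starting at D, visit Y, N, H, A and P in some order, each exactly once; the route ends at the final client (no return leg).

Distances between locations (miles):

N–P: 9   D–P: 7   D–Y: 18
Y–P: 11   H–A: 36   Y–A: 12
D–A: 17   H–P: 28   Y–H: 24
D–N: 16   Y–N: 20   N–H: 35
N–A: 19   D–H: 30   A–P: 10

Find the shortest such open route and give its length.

There are 5! = 120 possible orderings.
D → Y → N → H → A → P: 18+20+35+36+10 = 119
D → Y → N → H → P → A: 18+20+35+28+10 = 111
D → Y → N → A → H → P: 18+20+19+36+28 = 121
D → Y → N → A → P → H: 18+20+19+10+28 = 95
D → Y → N → P → H → A: 18+20+9+28+36 = 111
D → Y → N → P → A → H: 18+20+9+10+36 = 93
D → Y → H → N → A → P: 18+24+35+19+10 = 106
D → Y → H → N → P → A: 18+24+35+9+10 = 96
D → Y → H → A → N → P: 18+24+36+19+9 = 106
D → Y → H → A → P → N: 18+24+36+10+9 = 97
D → Y → H → P → N → A: 18+24+28+9+19 = 98
D → Y → H → P → A → N: 18+24+28+10+19 = 99
D → Y → A → N → H → P: 18+12+19+35+28 = 112
D → Y → A → N → P → H: 18+12+19+9+28 = 86
… (106 more)
D → N → P → A → Y → H: 16+9+10+12+24 = 71  ← best
The minimum is 71.
One shortest path: D → N → P → A → Y → H.

Minimum one-way distance = 71 miles.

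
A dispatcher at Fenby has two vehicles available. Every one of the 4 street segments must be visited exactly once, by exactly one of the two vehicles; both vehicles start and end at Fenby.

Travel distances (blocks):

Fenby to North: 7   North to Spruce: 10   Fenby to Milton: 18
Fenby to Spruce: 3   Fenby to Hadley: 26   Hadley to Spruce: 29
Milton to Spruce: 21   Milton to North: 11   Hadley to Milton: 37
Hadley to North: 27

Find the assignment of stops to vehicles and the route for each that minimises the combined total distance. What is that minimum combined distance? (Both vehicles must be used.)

There are 2^3 − 1 = 7 ways to divide the 4 stops into two non-empty groups. For each, the best each vehicle can do is its own shortest tour through its group:
  {Hadley} + {Milton, North, Spruce}: 52 + 42 = 94
  {Milton} + {Hadley, North, Spruce}: 36 + 66 = 102
  {Hadley, Milton} + {North, Spruce}: 81 + 20 = 101
  {North} + {Hadley, Milton, Spruce}: 14 + 87 = 101
  {Hadley, North} + {Milton, Spruce}: 60 + 42 = 102
  {Milton, North} + {Hadley, Spruce}: 36 + 58 = 94
  … (7 splits in total)
  {Hadley, Milton, North} + {Spruce}: 81 + 6 = 87  ← best
Best: vehicle 1 Fenby → Hadley → Milton → North → Fenby = 81; vehicle 2 Fenby → Spruce → Fenby = 6; combined 87.

87 blocks — the smallest possible combined total.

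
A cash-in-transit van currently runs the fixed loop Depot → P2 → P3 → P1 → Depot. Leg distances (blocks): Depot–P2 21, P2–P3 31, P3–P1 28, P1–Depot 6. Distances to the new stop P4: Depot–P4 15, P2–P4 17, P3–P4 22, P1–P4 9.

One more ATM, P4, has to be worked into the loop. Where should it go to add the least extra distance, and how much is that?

Adding 3 blocks by placing P4 on the P3–P1 leg.

Insertion cost between consecutive stops i–j is d(i,P4) + d(P4,j) − d(i,j):
  between Depot and P2: 15 + 17 − 21 = 11
  between P2 and P3: 17 + 22 − 31 = 8
  between P3 and P1: 22 + 9 − 28 = 3
  between P1 and Depot: 9 + 15 − 6 = 18
Cheapest insertion is between P3 and P1, adding 3.
New total = 86 + 3 = 89.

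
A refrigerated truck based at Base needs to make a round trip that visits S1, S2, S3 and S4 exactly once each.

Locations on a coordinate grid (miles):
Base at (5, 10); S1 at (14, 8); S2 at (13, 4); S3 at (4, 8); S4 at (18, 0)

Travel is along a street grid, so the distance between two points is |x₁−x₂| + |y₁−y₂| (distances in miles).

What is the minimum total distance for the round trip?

Shortest round trip = 48 miles.

Base → S1 → S2 → S3 → S4 → Base: 11+5+13+22+23 = 74
Base → S1 → S2 → S4 → S3 → Base: 11+5+9+22+3 = 50
Base → S1 → S3 → S2 → S4 → Base: 11+10+13+9+23 = 66
Base → S1 → S3 → S4 → S2 → Base: 11+10+22+9+14 = 66
Base → S1 → S4 → S2 → S3 → Base: 11+12+9+13+3 = 48
Base → S1 → S4 → S3 → S2 → Base: 11+12+22+13+14 = 72
Base → S2 → S1 → S3 → S4 → Base: 14+5+10+22+23 = 74
Base → S2 → S1 → S4 → S3 → Base: 14+5+12+22+3 = 56
Base → S2 → S3 → S1 → S4 → Base: 14+13+10+12+23 = 72
Base → S2 → S4 → S1 → S3 → Base: 14+9+12+10+3 = 48
Base → S3 → S1 → S2 → S4 → Base: 3+10+5+9+23 = 50
Base → S3 → S2 → S1 → S4 → Base: 3+13+5+12+23 = 56
The minimum is 48.
One optimal route: Base → S1 → S4 → S2 → S3 → Base (or its reverse).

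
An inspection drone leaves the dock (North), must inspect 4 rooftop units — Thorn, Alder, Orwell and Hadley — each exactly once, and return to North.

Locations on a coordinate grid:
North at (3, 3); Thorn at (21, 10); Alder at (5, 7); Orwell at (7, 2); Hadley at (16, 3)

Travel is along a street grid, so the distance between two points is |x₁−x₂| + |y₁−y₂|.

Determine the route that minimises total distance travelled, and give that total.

North→Thorn→Alder→Orwell→Hadley→North: 25+19+7+10+13 = 74
North→Thorn→Alder→Hadley→Orwell→North: 25+19+15+10+5 = 74
North→Thorn→Orwell→Alder→Hadley→North: 25+22+7+15+13 = 82
North→Thorn→Orwell→Hadley→Alder→North: 25+22+10+15+6 = 78
North→Thorn→Hadley→Alder→Orwell→North: 25+12+15+7+5 = 64
North→Thorn→Hadley→Orwell→Alder→North: 25+12+10+7+6 = 60
North→Alder→Thorn→Orwell→Hadley→North: 6+19+22+10+13 = 70
North→Alder→Thorn→Hadley→Orwell→North: 6+19+12+10+5 = 52
North→Alder→Orwell→Thorn→Hadley→North: 6+7+22+12+13 = 60
North→Alder→Hadley→Thorn→Orwell→North: 6+15+12+22+5 = 60
North→Orwell→Thorn→Alder→Hadley→North: 5+22+19+15+13 = 74
North→Orwell→Alder→Thorn→Hadley→North: 5+7+19+12+13 = 56
The minimum is 52.
One optimal route: North → Alder → Thorn → Hadley → Orwell → North (or its reverse).

Minimum total distance: 52.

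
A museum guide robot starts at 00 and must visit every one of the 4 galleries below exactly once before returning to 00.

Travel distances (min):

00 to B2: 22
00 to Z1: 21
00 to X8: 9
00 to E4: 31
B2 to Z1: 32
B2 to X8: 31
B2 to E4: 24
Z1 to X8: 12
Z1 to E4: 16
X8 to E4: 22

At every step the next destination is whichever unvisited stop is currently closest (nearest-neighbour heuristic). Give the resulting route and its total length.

00 → [X8:9 / Z1:21 / B2:22 / E4:31] → X8 (9)
X8 → [Z1:12 / E4:22 / B2:31] → Z1 (12)
Z1 → [E4:16 / B2:32] → E4 (16)
E4 → [B2:24] → B2 (24)
Return B2→00: 22.
Total = 9 + 12 + 16 + 24 + 22 = 83.

Total distance 83 min via the nearest-neighbour route 00 → X8 → Z1 → E4 → B2 → 00.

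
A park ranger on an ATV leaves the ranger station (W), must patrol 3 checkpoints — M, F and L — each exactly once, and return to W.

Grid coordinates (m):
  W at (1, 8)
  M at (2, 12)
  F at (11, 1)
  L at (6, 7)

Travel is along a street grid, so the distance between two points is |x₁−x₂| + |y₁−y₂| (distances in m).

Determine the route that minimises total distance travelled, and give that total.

W - M - F - L - W: 5+20+11+6 = 42
W - M - L - F - W: 5+9+11+17 = 42
W - F - M - L - W: 17+20+9+6 = 52
The minimum is 42.
One optimal route: W → M → F → L → W (or its reverse).

42 m — the shortest possible round trip.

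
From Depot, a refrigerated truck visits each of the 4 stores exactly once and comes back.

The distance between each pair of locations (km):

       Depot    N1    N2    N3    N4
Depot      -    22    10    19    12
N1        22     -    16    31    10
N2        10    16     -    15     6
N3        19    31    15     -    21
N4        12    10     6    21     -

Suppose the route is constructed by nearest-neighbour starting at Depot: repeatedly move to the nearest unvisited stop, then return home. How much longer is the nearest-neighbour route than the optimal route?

From Depot: N2=10, N4=12, N3=19, N1=22 → choose N2 (10).
From N2: N4=6, N3=15, N1=16 → choose N4 (6).
From N4: N1=10, N3=21 → choose N1 (10).
From N1: N3=31 → choose N3 (31).
NN route Depot → N2 → N4 → N1 → N3 → Depot costs 76.
Optimal: Depot → N1 → N4 → N2 → N3 → Depot costs 72 (by enumerating all 12 distinct tours).
Excess = 76 − 72 = 4.

Excess over optimum: 4 km.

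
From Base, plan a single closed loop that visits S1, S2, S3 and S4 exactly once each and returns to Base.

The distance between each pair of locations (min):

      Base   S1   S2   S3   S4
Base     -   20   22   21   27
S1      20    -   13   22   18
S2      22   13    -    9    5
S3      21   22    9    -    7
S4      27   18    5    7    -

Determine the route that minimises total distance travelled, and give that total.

Base → S1 → S2 → S3 → S4 → Base: 20+13+9+7+27 = 76
Base → S1 → S2 → S4 → S3 → Base: 20+13+5+7+21 = 66
Base → S1 → S3 → S2 → S4 → Base: 20+22+9+5+27 = 83
Base → S1 → S3 → S4 → S2 → Base: 20+22+7+5+22 = 76
Base → S1 → S4 → S2 → S3 → Base: 20+18+5+9+21 = 73
Base → S1 → S4 → S3 → S2 → Base: 20+18+7+9+22 = 76
Base → S2 → S1 → S3 → S4 → Base: 22+13+22+7+27 = 91
Base → S2 → S1 → S4 → S3 → Base: 22+13+18+7+21 = 81
Base → S2 → S3 → S1 → S4 → Base: 22+9+22+18+27 = 98
Base → S2 → S4 → S1 → S3 → Base: 22+5+18+22+21 = 88
Base → S3 → S1 → S2 → S4 → Base: 21+22+13+5+27 = 88
Base → S3 → S2 → S1 → S4 → Base: 21+9+13+18+27 = 88
The minimum is 66.
One optimal route: Base → S1 → S2 → S4 → S3 → Base (or its reverse).

66 min — the shortest possible round trip.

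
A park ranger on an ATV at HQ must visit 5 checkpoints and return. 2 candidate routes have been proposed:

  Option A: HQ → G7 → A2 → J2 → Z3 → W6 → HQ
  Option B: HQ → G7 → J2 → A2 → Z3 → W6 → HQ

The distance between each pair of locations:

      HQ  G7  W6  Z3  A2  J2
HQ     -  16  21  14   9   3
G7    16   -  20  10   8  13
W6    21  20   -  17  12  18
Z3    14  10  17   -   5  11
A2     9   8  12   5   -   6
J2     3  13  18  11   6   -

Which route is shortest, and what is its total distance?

Option A: 16 + 8 + 6 + 11 + 17 + 21 = 79
Option B: 16 + 13 + 6 + 5 + 17 + 21 = 78

Shortest is Option B, total 78.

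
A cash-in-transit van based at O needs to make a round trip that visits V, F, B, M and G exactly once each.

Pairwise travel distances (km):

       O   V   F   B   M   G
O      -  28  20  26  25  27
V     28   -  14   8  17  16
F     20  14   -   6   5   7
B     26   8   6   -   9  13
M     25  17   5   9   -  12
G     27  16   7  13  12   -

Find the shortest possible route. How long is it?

With 5 stops there are 5!/2 = 60 distinct round trips (a route and its reverse cost the same).
O→V→F→B→M→G→O: 28+14+6+9+12+27 = 96
O→V→F→B→G→M→O: 28+14+6+13+12+25 = 98
O→V→F→M→B→G→O: 28+14+5+9+13+27 = 96
O→V→F→M→G→B→O: 28+14+5+12+13+26 = 98
O→V→F→G→B→M→O: 28+14+7+13+9+25 = 96
O→V→F→G→M→B→O: 28+14+7+12+9+26 = 96
O→V→B→F→M→G→O: 28+8+6+5+12+27 = 86
O→V→B→F→G→M→O: 28+8+6+7+12+25 = 86
O→V→B→M→F→G→O: 28+8+9+5+7+27 = 84
O→V→B→M→G→F→O: 28+8+9+12+7+20 = 84
O→V→B→G→F→M→O: 28+8+13+7+5+25 = 86
O→V→B→G→M→F→O: 28+8+13+12+5+20 = 86
O→V→M→F→B→G→O: 28+17+5+6+13+27 = 96
O→V→M→F→G→B→O: 28+17+5+7+13+26 = 96
… (46 more)
The minimum is 84.
One optimal route: O → V → B → M → F → G → O (or its reverse).

Minimum total distance: 84 km.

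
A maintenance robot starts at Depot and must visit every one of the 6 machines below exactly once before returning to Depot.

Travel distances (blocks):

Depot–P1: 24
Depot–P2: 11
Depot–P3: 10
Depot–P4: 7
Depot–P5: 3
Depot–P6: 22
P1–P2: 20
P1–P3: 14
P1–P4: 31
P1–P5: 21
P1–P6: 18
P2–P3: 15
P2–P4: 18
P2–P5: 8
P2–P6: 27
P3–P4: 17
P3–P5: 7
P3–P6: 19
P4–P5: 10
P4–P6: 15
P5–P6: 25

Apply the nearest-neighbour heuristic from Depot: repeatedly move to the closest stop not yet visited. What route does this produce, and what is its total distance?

Depot → [P5:3 / P4:7 / P3:10 / P2:11 / P6:22 / P1:24] → P5 (3)
P5 → [P3:7 / P2:8 / P4:10 / P1:21 / P6:25] → P3 (7)
P3 → [P1:14 / P2:15 / P4:17 / P6:19] → P1 (14)
P1 → [P6:18 / P2:20 / P4:31] → P6 (18)
P6 → [P4:15 / P2:27] → P4 (15)
P4 → [P2:18] → P2 (18)
Return P2→Depot: 11.
Total = 3 + 7 + 14 + 18 + 15 + 18 + 11 = 86.

Total distance 86 blocks via the nearest-neighbour route Depot → P5 → P3 → P1 → P6 → P4 → P2 → Depot.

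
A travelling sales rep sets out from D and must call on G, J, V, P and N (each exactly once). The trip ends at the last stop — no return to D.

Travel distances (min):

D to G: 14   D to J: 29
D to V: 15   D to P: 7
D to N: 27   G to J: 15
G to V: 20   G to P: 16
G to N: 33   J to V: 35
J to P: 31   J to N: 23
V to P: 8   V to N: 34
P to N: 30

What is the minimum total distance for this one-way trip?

Minimum one-way distance = 73 min.

There are 5! = 120 possible orderings.
D→G→J→V→P→N: 14+15+35+8+30 = 102
D→G→J→V→N→P: 14+15+35+34+30 = 128
D→G→J→P→V→N: 14+15+31+8+34 = 102
D→G→J→P→N→V: 14+15+31+30+34 = 124
D→G→J→N→V→P: 14+15+23+34+8 = 94
D→G→J→N→P→V: 14+15+23+30+8 = 90
D→G→V→J→P→N: 14+20+35+31+30 = 130
D→G→V→J→N→P: 14+20+35+23+30 = 122
D→G→V→P→J→N: 14+20+8+31+23 = 96
D→G→V→P→N→J: 14+20+8+30+23 = 95
D→G→V→N→J→P: 14+20+34+23+31 = 122
D→G→V→N→P→J: 14+20+34+30+31 = 129
D→G→P→J→V→N: 14+16+31+35+34 = 130
D→G→P→J→N→V: 14+16+31+23+34 = 118
… (106 more)
D→P→V→G→J→N: 7+8+20+15+23 = 73  ← best
The minimum is 73.
One shortest path: D → P → V → G → J → N.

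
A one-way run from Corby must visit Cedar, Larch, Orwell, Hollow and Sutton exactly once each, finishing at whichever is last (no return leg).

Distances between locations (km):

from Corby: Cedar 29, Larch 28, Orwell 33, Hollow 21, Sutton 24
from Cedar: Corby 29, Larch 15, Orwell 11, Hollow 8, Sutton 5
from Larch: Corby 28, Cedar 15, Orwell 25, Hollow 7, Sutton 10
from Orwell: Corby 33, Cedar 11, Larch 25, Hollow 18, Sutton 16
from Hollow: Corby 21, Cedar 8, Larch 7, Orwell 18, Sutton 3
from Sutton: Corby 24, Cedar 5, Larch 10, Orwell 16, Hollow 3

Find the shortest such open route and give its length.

There are 5! = 120 possible orderings.
Corby→Cedar→Larch→Orwell→Hollow→Sutton: 29+15+25+18+3 = 90
Corby→Cedar→Larch→Orwell→Sutton→Hollow: 29+15+25+16+3 = 88
Corby→Cedar→Larch→Hollow→Orwell→Sutton: 29+15+7+18+16 = 85
Corby→Cedar→Larch→Hollow→Sutton→Orwell: 29+15+7+3+16 = 70
Corby→Cedar→Larch→Sutton→Orwell→Hollow: 29+15+10+16+18 = 88
Corby→Cedar→Larch→Sutton→Hollow→Orwell: 29+15+10+3+18 = 75
Corby→Cedar→Orwell→Larch→Hollow→Sutton: 29+11+25+7+3 = 75
Corby→Cedar→Orwell→Larch→Sutton→Hollow: 29+11+25+10+3 = 78
Corby→Cedar→Orwell→Hollow→Larch→Sutton: 29+11+18+7+10 = 75
Corby→Cedar→Orwell→Hollow→Sutton→Larch: 29+11+18+3+10 = 71
Corby→Cedar→Orwell→Sutton→Larch→Hollow: 29+11+16+10+7 = 73
Corby→Cedar→Orwell→Sutton→Hollow→Larch: 29+11+16+3+7 = 66
Corby→Cedar→Hollow→Larch→Orwell→Sutton: 29+8+7+25+16 = 85
Corby→Cedar→Hollow→Larch→Sutton→Orwell: 29+8+7+10+16 = 70
… (106 more)
Corby→Larch→Hollow→Sutton→Cedar→Orwell: 28+7+3+5+11 = 54  ← best
The minimum is 54.
One shortest path: Corby → Larch → Hollow → Sutton → Cedar → Orwell.

54 km — the minimum one-way total.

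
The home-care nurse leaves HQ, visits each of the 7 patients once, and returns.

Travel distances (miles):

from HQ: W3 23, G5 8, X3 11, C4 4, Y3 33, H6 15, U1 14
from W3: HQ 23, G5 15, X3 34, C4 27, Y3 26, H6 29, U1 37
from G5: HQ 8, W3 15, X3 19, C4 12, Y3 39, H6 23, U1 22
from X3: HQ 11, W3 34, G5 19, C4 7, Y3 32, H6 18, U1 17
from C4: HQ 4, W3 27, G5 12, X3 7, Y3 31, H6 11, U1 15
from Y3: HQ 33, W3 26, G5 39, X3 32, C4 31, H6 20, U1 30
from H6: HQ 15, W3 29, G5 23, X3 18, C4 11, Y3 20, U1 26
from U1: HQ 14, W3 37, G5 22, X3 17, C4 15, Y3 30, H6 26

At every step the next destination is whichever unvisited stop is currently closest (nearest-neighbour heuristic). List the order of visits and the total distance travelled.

126 miles along HQ → C4 → X3 → U1 → G5 → W3 → Y3 → H6 → HQ.

From HQ: distances to unvisited — C4=4, G5=8, X3=11, U1=14, H6=15, W3=23, Y3=33. Nearest is C4 (4).
From C4: distances to unvisited — X3=7, H6=11, G5=12, U1=15, W3=27, Y3=31. Nearest is X3 (7).
From X3: distances to unvisited — U1=17, H6=18, G5=19, Y3=32, W3=34. Nearest is U1 (17).
From U1: distances to unvisited — G5=22, H6=26, Y3=30, W3=37. Nearest is G5 (22).
From G5: distances to unvisited — W3=15, H6=23, Y3=39. Nearest is W3 (15).
From W3: distances to unvisited — Y3=26, H6=29. Nearest is Y3 (26).
From Y3: distances to unvisited — H6=20. Nearest is H6 (20).
Return H6→HQ: 15.
Total = 4 + 7 + 17 + 22 + 15 + 26 + 20 + 15 = 126.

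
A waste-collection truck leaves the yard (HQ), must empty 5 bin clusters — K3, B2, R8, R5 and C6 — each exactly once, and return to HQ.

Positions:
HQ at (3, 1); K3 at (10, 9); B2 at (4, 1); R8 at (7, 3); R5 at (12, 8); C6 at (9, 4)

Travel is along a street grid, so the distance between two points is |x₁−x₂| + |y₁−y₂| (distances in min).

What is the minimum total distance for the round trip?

HQ→K3→B2→R8→R5→C6→HQ: 15+14+5+10+7+9 = 60
HQ→K3→B2→R8→C6→R5→HQ: 15+14+5+3+7+16 = 60
HQ→K3→B2→R5→R8→C6→HQ: 15+14+15+10+3+9 = 66
HQ→K3→B2→R5→C6→R8→HQ: 15+14+15+7+3+6 = 60
HQ→K3→B2→C6→R8→R5→HQ: 15+14+8+3+10+16 = 66
HQ→K3→B2→C6→R5→R8→HQ: 15+14+8+7+10+6 = 60
HQ→K3→R8→B2→R5→C6→HQ: 15+9+5+15+7+9 = 60
HQ→K3→R8→B2→C6→R5→HQ: 15+9+5+8+7+16 = 60
HQ→K3→R8→R5→B2→C6→HQ: 15+9+10+15+8+9 = 66
HQ→K3→R8→R5→C6→B2→HQ: 15+9+10+7+8+1 = 50
HQ→K3→R8→C6→B2→R5→HQ: 15+9+3+8+15+16 = 66
HQ→K3→R8→C6→R5→B2→HQ: 15+9+3+7+15+1 = 50
HQ→K3→R5→B2→R8→C6→HQ: 15+3+15+5+3+9 = 50
HQ→K3→R5→B2→C6→R8→HQ: 15+3+15+8+3+6 = 50
… (46 more)
HQ→K3→R5→C6→R8→B2→HQ: 15+3+7+3+5+1 = 34  ← best
The minimum is 34.
One optimal route: HQ → K3 → R5 → C6 → R8 → B2 → HQ (or its reverse).

Shortest round trip = 34 min.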